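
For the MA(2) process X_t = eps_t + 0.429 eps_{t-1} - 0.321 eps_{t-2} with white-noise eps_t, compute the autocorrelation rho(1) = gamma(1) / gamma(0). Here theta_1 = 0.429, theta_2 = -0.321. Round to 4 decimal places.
\rho(1) = 0.2263

For an MA(q) process with theta_0 = 1, the autocovariance is
  gamma(k) = sigma^2 * sum_{i=0..q-k} theta_i * theta_{i+k},
and rho(k) = gamma(k) / gamma(0). Sigma^2 cancels.
  numerator   = (1)*(0.429) + (0.429)*(-0.321) = 0.291291.
  denominator = (1)^2 + (0.429)^2 + (-0.321)^2 = 1.287082.
  rho(1) = 0.291291 / 1.287082 = 0.2263.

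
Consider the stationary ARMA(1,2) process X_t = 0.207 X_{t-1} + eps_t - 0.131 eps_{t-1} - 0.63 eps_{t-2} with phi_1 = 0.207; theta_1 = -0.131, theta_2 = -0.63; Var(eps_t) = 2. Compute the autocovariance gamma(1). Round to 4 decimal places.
\gamma(1) = 0.2218

Multiply the model equation by X_{t-k} and take expectations. With theta_0 = psi_0 = 1 and psi_j the MA(infinity) weights, this gives
  gamma(k) - sum_i phi_i gamma(k-i) = c_k,
  c_k = sigma^2 * sum_{j=k..q} theta_j psi_{j-k}   (c_k = 0 for k > q),
using gamma(-m) = gamma(m).
psi-weights needed (psi_j = theta_j + sum_i phi_i psi_{j-i}):
  psi_1 = theta_1 + phi_1 = -0.131 + (0.207) = 0.076
  psi_2 = theta_2 + phi_1 psi_1 = -0.63 + (0.207)(0.076) = -0.614268
Right-hand sides:
  c_0 = sigma^2 (1 + theta_1 psi_1 + theta_2 psi_2) = 2 * (1 + (-0.131)(0.076) + (-0.63)(-0.614268)) = 2 * 1.377033 = 2.754066
  c_1 = sigma^2 (theta_1 + theta_2 psi_1) = 2 * (-0.131 + (-0.63)(0.076)) = -0.35776
  c_2 = sigma^2 theta_2 = 2 * (-0.63) = -1.26
Equations for k = 0 and k = 1 (AR order 1):
  gamma(0) = phi_1 gamma(1) + c_0
  gamma(1) = phi_1 gamma(0) + c_1
Substituting the second into the first: gamma(0) (1 - phi_1^2) = c_0 + phi_1 c_1, so
  gamma(0) = (c_0 + phi_1 c_1) / (1 - phi_1^2) = (2.754066 + (0.207)(-0.35776)) / (1 - (0.207)^2) = 2.680009 / 0.957151 = 2.799986.
  gamma(1) = phi_1 gamma(0) + c_1 = (0.207)(2.799986) + (-0.35776) = 0.221837.
Therefore gamma(1) = 0.2218 (to 4 decimal places).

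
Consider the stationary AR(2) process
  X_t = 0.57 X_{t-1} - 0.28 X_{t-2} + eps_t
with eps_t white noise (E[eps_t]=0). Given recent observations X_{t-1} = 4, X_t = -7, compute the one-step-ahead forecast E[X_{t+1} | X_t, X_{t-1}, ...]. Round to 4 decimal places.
E[X_{t+1} \mid \mathcal F_t] = -5.1100

For an AR(p) model X_t = c + sum_i phi_i X_{t-i} + eps_t, the
one-step-ahead conditional mean is
  E[X_{t+1} | X_t, ...] = c + sum_i phi_i X_{t+1-i}.
Substitute known values:
  E[X_{t+1} | ...] = (0.57) * (-7) + (-0.28) * (4)
                   = -5.1100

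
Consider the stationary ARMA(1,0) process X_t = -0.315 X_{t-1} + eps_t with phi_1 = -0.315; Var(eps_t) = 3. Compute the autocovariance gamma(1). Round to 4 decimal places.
\gamma(1) = -1.0491

Multiply the model equation by X_{t-k} and take expectations. With theta_0 = psi_0 = 1 and psi_j the MA(infinity) weights, this gives
  gamma(k) - sum_i phi_i gamma(k-i) = c_k,
  c_k = sigma^2 * sum_{j=k..q} theta_j psi_{j-k}   (c_k = 0 for k > q),
using gamma(-m) = gamma(m).
Pure AR (q = 0): c_0 = sigma^2 = 3, c_k = 0 for k >= 1.
Equations for k = 0 and k = 1 (AR order 1):
  gamma(0) = phi_1 gamma(1) + c_0
  gamma(1) = phi_1 gamma(0) + c_1
Substituting the second into the first: gamma(0) (1 - phi_1^2) = c_0 + phi_1 c_1, so
  gamma(0) = c_0 / (1 - phi_1^2) = 3 / (1 - (-0.315)^2) = 3 / 0.900775 = 3.330465.
  gamma(1) = phi_1 gamma(0) = (-0.315)(3.330465) = -1.049097.
Therefore gamma(1) = -1.0491 (to 4 decimal places).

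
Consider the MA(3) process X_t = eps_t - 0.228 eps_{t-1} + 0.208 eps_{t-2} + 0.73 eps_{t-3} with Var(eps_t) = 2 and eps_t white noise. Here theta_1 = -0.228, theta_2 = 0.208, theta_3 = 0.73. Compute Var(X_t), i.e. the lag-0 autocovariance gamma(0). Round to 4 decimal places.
\gamma(0) = 3.2563

For an MA(q) process X_t = eps_t + sum_i theta_i eps_{t-i} with
Var(eps_t) = sigma^2, the variance is
  gamma(0) = sigma^2 * (1 + sum_i theta_i^2).
  sum_i theta_i^2 = (-0.228)^2 + (0.208)^2 + (0.73)^2 = 0.051984 + 0.043264 + 0.5329 = 0.628148.
  gamma(0) = 2 * (1 + 0.628148) = 2 * 1.628148 = 3.256296, which rounds to 3.2563.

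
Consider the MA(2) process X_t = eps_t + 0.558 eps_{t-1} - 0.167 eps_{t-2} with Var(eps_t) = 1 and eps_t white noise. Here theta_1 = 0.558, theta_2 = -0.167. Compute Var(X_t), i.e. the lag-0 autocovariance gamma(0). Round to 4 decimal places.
\gamma(0) = 1.3393

For an MA(q) process X_t = eps_t + sum_i theta_i eps_{t-i} with
Var(eps_t) = sigma^2, the variance is
  gamma(0) = sigma^2 * (1 + sum_i theta_i^2).
  sum_i theta_i^2 = (0.558)^2 + (-0.167)^2 = 0.311364 + 0.027889 = 0.339253.
  gamma(0) = 1 * (1 + 0.339253) = 1 * 1.339253 = 1.339253, which rounds to 1.3393.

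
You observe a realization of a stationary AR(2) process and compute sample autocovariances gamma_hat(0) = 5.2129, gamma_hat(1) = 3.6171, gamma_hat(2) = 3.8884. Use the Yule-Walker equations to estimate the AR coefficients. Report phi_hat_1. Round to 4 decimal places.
\hat\phi_{1} = 0.3400

The Yule-Walker equations for an AR(p) process read, in matrix form,
  Gamma_p phi = r_p,   with   (Gamma_p)_{ij} = gamma(|i - j|),
                       (r_p)_i = gamma(i),   i,j = 1..p.
Substitute the sample gammas (Toeplitz matrix and right-hand side of size 2):
  Gamma_p = [[5.2129, 3.6171], [3.6171, 5.2129]]
  r_p     = [3.6171, 3.8884]
Written out:
  5.2129 phi_1 + 3.6171 phi_2 = 3.6171
  3.6171 phi_1 + 5.2129 phi_2 = 3.8884
Solve by Cramer's rule:
  det = gamma(0)^2 - gamma(1)^2 = (5.2129)^2 - (3.6171)^2 = 27.17432641 - 13.08341241 = 14.090914
  phi_hat_1 = [gamma(1) gamma(0) - gamma(1) gamma(2)] / det = [(3.6171)(5.2129) - (3.6171)(3.8884)] / 14.090914 = 4.79084895 / 14.090914 = 0.34
  phi_hat_2 = [gamma(0) gamma(2) - gamma(1)^2] / det = [(5.2129)(3.8884) - (3.6171)^2] / 14.090914 = 7.18642795 / 14.090914 = 0.51
So phi_hat = [0.3400, 0.5100].
Therefore phi_hat_1 = 0.3400.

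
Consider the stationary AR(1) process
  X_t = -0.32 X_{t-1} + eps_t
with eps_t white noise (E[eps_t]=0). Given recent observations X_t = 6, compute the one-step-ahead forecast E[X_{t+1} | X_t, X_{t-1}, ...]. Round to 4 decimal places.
E[X_{t+1} \mid \mathcal F_t] = -1.9200

For an AR(p) model X_t = c + sum_i phi_i X_{t-i} + eps_t, the
one-step-ahead conditional mean is
  E[X_{t+1} | X_t, ...] = c + sum_i phi_i X_{t+1-i}.
Substitute known values:
  E[X_{t+1} | ...] = (-0.32) * (6)
                   = -1.9200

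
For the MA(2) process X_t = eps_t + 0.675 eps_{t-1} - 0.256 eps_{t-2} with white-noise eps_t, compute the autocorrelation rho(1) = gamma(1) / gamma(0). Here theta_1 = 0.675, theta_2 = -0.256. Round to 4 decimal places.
\rho(1) = 0.3301

For an MA(q) process with theta_0 = 1, the autocovariance is
  gamma(k) = sigma^2 * sum_{i=0..q-k} theta_i * theta_{i+k},
and rho(k) = gamma(k) / gamma(0). Sigma^2 cancels.
  numerator   = (1)*(0.675) + (0.675)*(-0.256) = 0.5022.
  denominator = (1)^2 + (0.675)^2 + (-0.256)^2 = 1.521161.
  rho(1) = 0.5022 / 1.521161 = 0.3301.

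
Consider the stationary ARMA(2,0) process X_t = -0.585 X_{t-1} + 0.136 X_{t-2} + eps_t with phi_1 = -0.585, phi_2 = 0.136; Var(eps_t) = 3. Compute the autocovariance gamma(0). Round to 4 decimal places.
\gamma(0) = 5.6440

Multiply the model equation by X_{t-k} and take expectations. With theta_0 = psi_0 = 1 and psi_j the MA(infinity) weights, this gives
  gamma(k) - sum_i phi_i gamma(k-i) = c_k,
  c_k = sigma^2 * sum_{j=k..q} theta_j psi_{j-k}   (c_k = 0 for k > q),
using gamma(-m) = gamma(m).
Pure AR (q = 0): c_0 = sigma^2 = 3, c_k = 0 for k >= 1.
Equations for k = 0, 1, 2 (AR order 2, c_2 = 0):
  (E0) gamma(0) = phi_1 gamma(1) + phi_2 gamma(2) + c_0
  (E1) gamma(1) = phi_1 gamma(0) + phi_2 gamma(1) + c_1
  (E2) gamma(2) = phi_1 gamma(1) + phi_2 gamma(0)
From (E1): gamma(1) = A gamma(0) + B with
  A = phi_1 / (1 - phi_2) = -0.585 / 0.864 = -0.677083,   B = c_1 / (1 - phi_2) = 0 / 0.864 = 0.
Insert (E2) into (E0): gamma(0) (1 - phi_2^2) = phi_1 (1 + phi_2) gamma(1) + c_0.
  phi_1 (1 + phi_2) = (-0.585)(1.136) = -0.66456,   1 - phi_2^2 = 0.981504.
Replace gamma(1) by A gamma(0) + B and collect gamma(0):
  gamma(0) [0.981504 - (-0.66456)(-0.677083)] = c_0 = 3
  gamma(0) * 0.531542 = 3
  gamma(0) = 3 / 0.531542 = 5.643962.
Therefore gamma(0) = 5.6440 (to 4 decimal places).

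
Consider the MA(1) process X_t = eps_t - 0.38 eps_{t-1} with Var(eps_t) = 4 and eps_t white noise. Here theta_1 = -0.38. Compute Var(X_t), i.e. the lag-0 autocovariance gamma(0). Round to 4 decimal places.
\gamma(0) = 4.5776

For an MA(q) process X_t = eps_t + sum_i theta_i eps_{t-i} with
Var(eps_t) = sigma^2, the variance is
  gamma(0) = sigma^2 * (1 + sum_i theta_i^2).
  sum_i theta_i^2 = (-0.38)^2 = 0.1444.
  gamma(0) = 4 * (1 + 0.1444) = 4 * 1.1444 = 4.5776.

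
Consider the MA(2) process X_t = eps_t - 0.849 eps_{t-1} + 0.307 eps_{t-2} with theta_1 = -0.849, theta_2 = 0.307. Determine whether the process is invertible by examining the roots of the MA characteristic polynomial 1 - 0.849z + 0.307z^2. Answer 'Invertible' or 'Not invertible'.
\text{Invertible}

The MA(q) characteristic polynomial is P(z) = 1 - 0.849z + 0.307z^2.
Invertibility requires all roots to lie outside the unit circle, i.e. |z| > 1 for every root.
Set 1 + (-0.849) z + (0.307) z^2 = 0, i.e. a z^2 + b z + c = 0 with a = 0.307, b = -0.849, c = 1.
Discriminant D = b^2 - 4ac = (-0.849)^2 - 4*(0.307)*1 = 0.720801 - (1.228) = -0.507199.
D < 0, so the roots are the complex-conjugate pair z = (-b +/- i sqrt(-D)) / (2a) = 1.3827 +/- 1.1599i.
For a conjugate pair |z|^2 = z * conj(z) = (product of roots) = c/a = 1/(0.307) = 3.257329, so |z| = sqrt(3.257329) = 1.8048 for both roots.
Moduli of all roots: 1.8048, 1.8048.
All moduli strictly greater than 1? Yes.
Verdict: Invertible.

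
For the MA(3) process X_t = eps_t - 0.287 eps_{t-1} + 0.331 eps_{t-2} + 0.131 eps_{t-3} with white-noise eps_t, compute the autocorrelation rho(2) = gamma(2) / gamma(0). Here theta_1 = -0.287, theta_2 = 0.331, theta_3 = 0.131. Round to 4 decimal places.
\rho(2) = 0.2427

For an MA(q) process with theta_0 = 1, the autocovariance is
  gamma(k) = sigma^2 * sum_{i=0..q-k} theta_i * theta_{i+k},
and rho(k) = gamma(k) / gamma(0). Sigma^2 cancels.
  numerator   = (1)*(0.331) + (-0.287)*(0.131) = 0.293403.
  denominator = (1)^2 + (-0.287)^2 + (0.331)^2 + (0.131)^2 = 1.209091.
  rho(2) = 0.293403 / 1.209091 = 0.2427.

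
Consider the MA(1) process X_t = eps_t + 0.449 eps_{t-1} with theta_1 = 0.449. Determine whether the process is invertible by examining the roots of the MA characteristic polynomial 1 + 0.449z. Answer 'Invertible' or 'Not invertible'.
\text{Invertible}

The MA(q) characteristic polynomial is P(z) = 1 + 0.449z.
Invertibility requires all roots to lie outside the unit circle, i.e. |z| > 1 for every root.
This is linear in z: 1 + (0.449) z = 0  =>  z = -1/(0.449) = -2.227171,  |z| = 2.227171.
Moduli of all roots: 2.2272.
All moduli strictly greater than 1? Yes.
Verdict: Invertible.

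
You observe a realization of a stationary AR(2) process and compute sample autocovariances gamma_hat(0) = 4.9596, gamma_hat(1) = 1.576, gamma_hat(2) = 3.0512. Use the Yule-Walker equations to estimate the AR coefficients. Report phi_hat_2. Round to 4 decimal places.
\hat\phi_{2} = 0.5720

The Yule-Walker equations for an AR(p) process read, in matrix form,
  Gamma_p phi = r_p,   with   (Gamma_p)_{ij} = gamma(|i - j|),
                       (r_p)_i = gamma(i),   i,j = 1..p.
Substitute the sample gammas (Toeplitz matrix and right-hand side of size 2):
  Gamma_p = [[4.9596, 1.576], [1.576, 4.9596]]
  r_p     = [1.576, 3.0512]
Written out:
  4.9596 phi_1 + 1.576 phi_2 = 1.576
  1.576 phi_1 + 4.9596 phi_2 = 3.0512
Solve by Cramer's rule:
  det = gamma(0)^2 - gamma(1)^2 = (4.9596)^2 - (1.576)^2 = 24.59763216 - 2.483776 = 22.11385616
  phi_hat_1 = [gamma(1) gamma(0) - gamma(1) gamma(2)] / det = [(1.576)(4.9596) - (1.576)(3.0512)] / 22.11385616 = 3.0076384 / 22.11385616 = 0.136
  phi_hat_2 = [gamma(0) gamma(2) - gamma(1)^2] / det = [(4.9596)(3.0512) - (1.576)^2] / 22.11385616 = 12.64895552 / 22.11385616 = 0.572
So phi_hat = [0.1360, 0.5720].
Therefore phi_hat_2 = 0.5720.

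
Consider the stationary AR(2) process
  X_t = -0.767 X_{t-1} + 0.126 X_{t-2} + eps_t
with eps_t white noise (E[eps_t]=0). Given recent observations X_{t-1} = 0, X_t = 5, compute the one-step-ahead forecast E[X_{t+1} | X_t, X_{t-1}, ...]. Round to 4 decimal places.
E[X_{t+1} \mid \mathcal F_t] = -3.8350

For an AR(p) model X_t = c + sum_i phi_i X_{t-i} + eps_t, the
one-step-ahead conditional mean is
  E[X_{t+1} | X_t, ...] = c + sum_i phi_i X_{t+1-i}.
Substitute known values:
  E[X_{t+1} | ...] = (-0.767) * (5) + (0.126) * (0)
                   = -3.8350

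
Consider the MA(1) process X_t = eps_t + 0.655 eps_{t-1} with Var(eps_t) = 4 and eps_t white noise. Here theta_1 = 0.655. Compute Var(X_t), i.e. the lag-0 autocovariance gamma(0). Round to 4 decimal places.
\gamma(0) = 5.7161

For an MA(q) process X_t = eps_t + sum_i theta_i eps_{t-i} with
Var(eps_t) = sigma^2, the variance is
  gamma(0) = sigma^2 * (1 + sum_i theta_i^2).
  sum_i theta_i^2 = (0.655)^2 = 0.429025.
  gamma(0) = 4 * (1 + 0.429025) = 4 * 1.429025 = 5.7161.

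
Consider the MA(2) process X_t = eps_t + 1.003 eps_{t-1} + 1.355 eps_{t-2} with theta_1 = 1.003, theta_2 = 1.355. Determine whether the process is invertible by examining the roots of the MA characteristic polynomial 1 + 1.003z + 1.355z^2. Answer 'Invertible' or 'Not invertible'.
\text{Not invertible}

The MA(q) characteristic polynomial is P(z) = 1 + 1.003z + 1.355z^2.
Invertibility requires all roots to lie outside the unit circle, i.e. |z| > 1 for every root.
Set 1 + (1.003) z + (1.355) z^2 = 0, i.e. a z^2 + b z + c = 0 with a = 1.355, b = 1.003, c = 1.
Discriminant D = b^2 - 4ac = (1.003)^2 - 4*(1.355)*1 = 1.006009 - (5.42) = -4.413991.
D < 0, so the roots are the complex-conjugate pair z = (-b +/- i sqrt(-D)) / (2a) = -0.3701 +/- 0.7753i.
For a conjugate pair |z|^2 = z * conj(z) = (product of roots) = c/a = 1/(1.355) = 0.738007, so |z| = sqrt(0.738007) = 0.8591 for both roots.
Moduli of all roots: 0.8591, 0.8591.
All moduli strictly greater than 1? No.
Verdict: Not invertible.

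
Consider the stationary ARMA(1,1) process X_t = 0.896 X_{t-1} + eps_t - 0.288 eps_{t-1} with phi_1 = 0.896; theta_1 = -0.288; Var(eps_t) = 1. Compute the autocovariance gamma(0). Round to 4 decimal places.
\gamma(0) = 2.8747

Multiply the model equation by X_{t-k} and take expectations. With theta_0 = psi_0 = 1 and psi_j the MA(infinity) weights, this gives
  gamma(k) - sum_i phi_i gamma(k-i) = c_k,
  c_k = sigma^2 * sum_{j=k..q} theta_j psi_{j-k}   (c_k = 0 for k > q),
using gamma(-m) = gamma(m).
psi-weights needed (psi_j = theta_j + sum_i phi_i psi_{j-i}):
  psi_1 = theta_1 + phi_1 = -0.288 + (0.896) = 0.608
Right-hand sides:
  c_0 = sigma^2 (1 + theta_1 psi_1) = 1 * (1 + (-0.288)(0.608)) = 1 * 0.824896 = 0.824896
  c_1 = sigma^2 theta_1 = 1 * (-0.288) = -0.288
  c_2 = 0
Equations for k = 0 and k = 1 (AR order 1):
  gamma(0) = phi_1 gamma(1) + c_0
  gamma(1) = phi_1 gamma(0) + c_1
Substituting the second into the first: gamma(0) (1 - phi_1^2) = c_0 + phi_1 c_1, so
  gamma(0) = (c_0 + phi_1 c_1) / (1 - phi_1^2) = (0.824896 + (0.896)(-0.288)) / (1 - (0.896)^2) = 0.566848 / 0.197184 = 2.874716.
Therefore gamma(0) = 2.8747 (to 4 decimal places).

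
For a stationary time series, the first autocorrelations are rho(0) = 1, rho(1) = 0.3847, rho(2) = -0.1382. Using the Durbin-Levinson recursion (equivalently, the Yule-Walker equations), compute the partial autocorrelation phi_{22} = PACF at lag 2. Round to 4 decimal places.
\phi_{22} = -0.3359

The PACF at lag k is phi_{kk}, the last component of the solution
to the Yule-Walker system G_k phi = r_k where
  (G_k)_{ij} = rho(|i - j|), (r_k)_i = rho(i), i,j = 1..k.
Equivalently, Durbin-Levinson gives phi_{kk} iteratively:
  phi_{11} = rho(1)
  phi_{kk} = [rho(k) - sum_{j=1..k-1} phi_{k-1,j} rho(k-j)]
            / [1 - sum_{j=1..k-1} phi_{k-1,j} rho(j)],
  phi_{k,j} = phi_{k-1,j} - phi_{kk} phi_{k-1,k-j},  j = 1..k-1.
Step k = 1:
  phi_11 = rho(1) = 0.3847.
Step k = 2:
  phi_22 = [rho(2) - phi_11 rho(1)] / [1 - phi_11 rho(1)] = [-0.1382 - (0.3847)(0.3847)] / [1 - (0.3847)(0.3847)]
         = -0.28619409 / 0.85200591 = -0.3359.
Therefore phi_{22} = -0.3359.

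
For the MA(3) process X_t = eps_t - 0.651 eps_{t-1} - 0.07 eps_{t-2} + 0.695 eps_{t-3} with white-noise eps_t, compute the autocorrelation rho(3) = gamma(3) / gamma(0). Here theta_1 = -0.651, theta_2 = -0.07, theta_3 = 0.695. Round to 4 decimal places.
\rho(3) = 0.3635

For an MA(q) process with theta_0 = 1, the autocovariance is
  gamma(k) = sigma^2 * sum_{i=0..q-k} theta_i * theta_{i+k},
and rho(k) = gamma(k) / gamma(0). Sigma^2 cancels.
  numerator   = (1)*(0.695) = 0.695.
  denominator = (1)^2 + (-0.651)^2 + (-0.07)^2 + (0.695)^2 = 1.911726.
  rho(3) = 0.695 / 1.911726 = 0.3635.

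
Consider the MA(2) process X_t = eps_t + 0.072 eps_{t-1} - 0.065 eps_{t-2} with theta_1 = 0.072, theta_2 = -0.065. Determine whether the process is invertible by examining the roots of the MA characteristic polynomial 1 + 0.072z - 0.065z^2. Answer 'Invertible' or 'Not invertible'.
\text{Invertible}

The MA(q) characteristic polynomial is P(z) = 1 + 0.072z - 0.065z^2.
Invertibility requires all roots to lie outside the unit circle, i.e. |z| > 1 for every root.
Set 1 + (0.072) z + (-0.065) z^2 = 0, i.e. a z^2 + b z + c = 0 with a = -0.065, b = 0.072, c = 1.
Discriminant D = b^2 - 4ac = (0.072)^2 - 4*(-0.065)*1 = 0.005184 - (-0.26) = 0.265184.
D >= 0, so the roots are real: z = (-b +/- sqrt(D)) / (2a) = (-0.072 +/- 0.51496) / (-0.13).
  z_1 = (-0.072 + 0.51496) / (-0.13) = -3.4074,   |z_1| = 3.4074.
  z_2 = (-0.072 - 0.51496) / (-0.13) = 4.5151,   |z_2| = 4.5151.
Moduli of all roots: 3.4074, 4.5151.
All moduli strictly greater than 1? Yes.
Verdict: Invertible.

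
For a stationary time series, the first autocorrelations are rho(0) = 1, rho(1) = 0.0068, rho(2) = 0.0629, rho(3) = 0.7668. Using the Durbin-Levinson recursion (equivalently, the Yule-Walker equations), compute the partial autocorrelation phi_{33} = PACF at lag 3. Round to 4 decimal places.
\phi_{33} = 0.7690

The PACF at lag k is phi_{kk}, the last component of the solution
to the Yule-Walker system G_k phi = r_k where
  (G_k)_{ij} = rho(|i - j|), (r_k)_i = rho(i), i,j = 1..k.
Equivalently, Durbin-Levinson gives phi_{kk} iteratively:
  phi_{11} = rho(1)
  phi_{kk} = [rho(k) - sum_{j=1..k-1} phi_{k-1,j} rho(k-j)]
            / [1 - sum_{j=1..k-1} phi_{k-1,j} rho(j)],
  phi_{k,j} = phi_{k-1,j} - phi_{kk} phi_{k-1,k-j},  j = 1..k-1.
Step k = 1:
  phi_11 = rho(1) = 0.0068.
Step k = 2:
  phi_22 = [rho(2) - phi_11 rho(1)] / [1 - phi_11 rho(1)] = [0.0629 - (0.0068)(0.0068)] / [1 - (0.0068)(0.0068)]
         = 0.06285376 / 0.99995376 = 0.062857.
  Update: phi_21 = phi_11 - phi_22 phi_11 = 0.0068 - (0.062857)(0.0068) = 0.006373.
Step k = 3:
  phi_33 = [rho(3) - phi_21 rho(2) - phi_22 rho(1)] / [1 - phi_21 rho(1) - phi_22 rho(2)]
    numerator   = 0.7668 - (0.006373)(0.0629) - (0.062857)(0.0068) = 0.76597174
    denominator = 1 - (0.006373)(0.0068) - (0.062857)(0.0629) = 0.99600298
  phi_33 = 0.76597174 / 0.99600298 = 0.769.
Therefore phi_{33} = 0.7690.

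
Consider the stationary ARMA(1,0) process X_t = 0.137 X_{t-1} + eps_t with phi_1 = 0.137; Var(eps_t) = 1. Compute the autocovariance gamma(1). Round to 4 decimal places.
\gamma(1) = 0.1396

Multiply the model equation by X_{t-k} and take expectations. With theta_0 = psi_0 = 1 and psi_j the MA(infinity) weights, this gives
  gamma(k) - sum_i phi_i gamma(k-i) = c_k,
  c_k = sigma^2 * sum_{j=k..q} theta_j psi_{j-k}   (c_k = 0 for k > q),
using gamma(-m) = gamma(m).
Pure AR (q = 0): c_0 = sigma^2 = 1, c_k = 0 for k >= 1.
Equations for k = 0 and k = 1 (AR order 1):
  gamma(0) = phi_1 gamma(1) + c_0
  gamma(1) = phi_1 gamma(0) + c_1
Substituting the second into the first: gamma(0) (1 - phi_1^2) = c_0 + phi_1 c_1, so
  gamma(0) = c_0 / (1 - phi_1^2) = 1 / (1 - (0.137)^2) = 1 / 0.981231 = 1.019128.
  gamma(1) = phi_1 gamma(0) = (0.137)(1.019128) = 0.139621.
Therefore gamma(1) = 0.1396 (to 4 decimal places).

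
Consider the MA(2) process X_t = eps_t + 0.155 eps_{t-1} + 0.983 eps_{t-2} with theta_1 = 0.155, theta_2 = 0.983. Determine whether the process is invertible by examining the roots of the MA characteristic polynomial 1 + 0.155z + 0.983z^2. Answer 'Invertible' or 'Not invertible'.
\text{Invertible}

The MA(q) characteristic polynomial is P(z) = 1 + 0.155z + 0.983z^2.
Invertibility requires all roots to lie outside the unit circle, i.e. |z| > 1 for every root.
Set 1 + (0.155) z + (0.983) z^2 = 0, i.e. a z^2 + b z + c = 0 with a = 0.983, b = 0.155, c = 1.
Discriminant D = b^2 - 4ac = (0.155)^2 - 4*(0.983)*1 = 0.024025 - (3.932) = -3.907975.
D < 0, so the roots are the complex-conjugate pair z = (-b +/- i sqrt(-D)) / (2a) = -0.0788 +/- 1.0055i.
For a conjugate pair |z|^2 = z * conj(z) = (product of roots) = c/a = 1/(0.983) = 1.017294, so |z| = sqrt(1.017294) = 1.0086 for both roots.
Moduli of all roots: 1.0086, 1.0086.
All moduli strictly greater than 1? Yes.
Verdict: Invertible.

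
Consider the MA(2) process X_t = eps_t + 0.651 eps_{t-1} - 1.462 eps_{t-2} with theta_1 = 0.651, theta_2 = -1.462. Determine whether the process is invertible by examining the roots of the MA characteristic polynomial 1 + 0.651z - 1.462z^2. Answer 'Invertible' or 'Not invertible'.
\text{Not invertible}

The MA(q) characteristic polynomial is P(z) = 1 + 0.651z - 1.462z^2.
Invertibility requires all roots to lie outside the unit circle, i.e. |z| > 1 for every root.
Set 1 + (0.651) z + (-1.462) z^2 = 0, i.e. a z^2 + b z + c = 0 with a = -1.462, b = 0.651, c = 1.
Discriminant D = b^2 - 4ac = (0.651)^2 - 4*(-1.462)*1 = 0.423801 - (-5.848) = 6.271801.
D >= 0, so the roots are real: z = (-b +/- sqrt(D)) / (2a) = (-0.651 +/- 2.504356) / (-2.924).
  z_1 = (-0.651 + 2.504356) / (-2.924) = -0.6338,   |z_1| = 0.6338.
  z_2 = (-0.651 - 2.504356) / (-2.924) = 1.0791,   |z_2| = 1.0791.
Moduli of all roots: 0.6338, 1.0791.
All moduli strictly greater than 1? No.
Verdict: Not invertible.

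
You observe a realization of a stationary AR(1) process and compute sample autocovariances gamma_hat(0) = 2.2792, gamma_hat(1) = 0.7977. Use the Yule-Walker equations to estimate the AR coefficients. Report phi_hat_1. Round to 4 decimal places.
\hat\phi_{1} = 0.3500

The Yule-Walker equations for an AR(p) process read, in matrix form,
  Gamma_p phi = r_p,   with   (Gamma_p)_{ij} = gamma(|i - j|),
                       (r_p)_i = gamma(i),   i,j = 1..p.
Substitute the sample gammas (Toeplitz matrix and right-hand side of size 1):
  Gamma_p = [[2.2792]]
  r_p     = [0.7977]
With p = 1 this is the single equation gamma(0) phi_1 = gamma(1):
  phi_hat_1 = gamma(1) / gamma(0) = 0.7977 / 2.2792 = 0.3500.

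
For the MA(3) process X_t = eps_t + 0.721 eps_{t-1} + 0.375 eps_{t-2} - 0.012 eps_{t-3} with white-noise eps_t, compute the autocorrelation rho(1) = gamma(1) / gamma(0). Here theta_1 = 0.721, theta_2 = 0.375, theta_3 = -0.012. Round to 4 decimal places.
\rho(1) = 0.5943

For an MA(q) process with theta_0 = 1, the autocovariance is
  gamma(k) = sigma^2 * sum_{i=0..q-k} theta_i * theta_{i+k},
and rho(k) = gamma(k) / gamma(0). Sigma^2 cancels.
  numerator   = (1)*(0.721) + (0.721)*(0.375) + (0.375)*(-0.012) = 0.986875.
  denominator = (1)^2 + (0.721)^2 + (0.375)^2 + (-0.012)^2 = 1.66061.
  rho(1) = 0.986875 / 1.66061 = 0.5943.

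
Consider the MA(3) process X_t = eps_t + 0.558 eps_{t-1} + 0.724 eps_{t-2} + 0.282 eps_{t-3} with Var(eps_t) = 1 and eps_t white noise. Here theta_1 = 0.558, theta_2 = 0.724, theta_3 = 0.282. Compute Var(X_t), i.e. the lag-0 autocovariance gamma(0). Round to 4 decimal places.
\gamma(0) = 1.9151

For an MA(q) process X_t = eps_t + sum_i theta_i eps_{t-i} with
Var(eps_t) = sigma^2, the variance is
  gamma(0) = sigma^2 * (1 + sum_i theta_i^2).
  sum_i theta_i^2 = (0.558)^2 + (0.724)^2 + (0.282)^2 = 0.311364 + 0.524176 + 0.079524 = 0.915064.
  gamma(0) = 1 * (1 + 0.915064) = 1 * 1.915064 = 1.915064, which rounds to 1.9151.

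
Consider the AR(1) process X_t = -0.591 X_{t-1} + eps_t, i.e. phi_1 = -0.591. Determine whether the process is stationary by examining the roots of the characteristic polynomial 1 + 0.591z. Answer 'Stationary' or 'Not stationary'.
\text{Stationary}

The AR(p) characteristic polynomial is P(z) = 1 + 0.591z.
Stationarity requires all roots to lie outside the unit circle, i.e. |z| > 1 for every root.
This is linear in z: 1 + (0.591) z = 0  =>  z = -1/(0.591) = -1.692047,  |z| = 1.692047.
Moduli of all roots: 1.6920.
All moduli strictly greater than 1? Yes.
Verdict: Stationary.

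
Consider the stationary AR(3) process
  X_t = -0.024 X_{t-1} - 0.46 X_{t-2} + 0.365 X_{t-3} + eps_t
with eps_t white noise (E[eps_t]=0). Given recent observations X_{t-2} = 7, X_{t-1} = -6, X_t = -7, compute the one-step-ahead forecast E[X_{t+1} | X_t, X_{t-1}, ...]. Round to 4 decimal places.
E[X_{t+1} \mid \mathcal F_t] = 5.4830

For an AR(p) model X_t = c + sum_i phi_i X_{t-i} + eps_t, the
one-step-ahead conditional mean is
  E[X_{t+1} | X_t, ...] = c + sum_i phi_i X_{t+1-i}.
Substitute known values:
  E[X_{t+1} | ...] = (-0.024) * (-7) + (-0.46) * (-6) + (0.365) * (7)
                   = 5.4830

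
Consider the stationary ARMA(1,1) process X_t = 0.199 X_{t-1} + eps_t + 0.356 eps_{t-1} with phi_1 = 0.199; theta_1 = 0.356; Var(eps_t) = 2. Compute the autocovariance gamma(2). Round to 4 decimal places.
\gamma(2) = 0.2463

Multiply the model equation by X_{t-k} and take expectations. With theta_0 = psi_0 = 1 and psi_j the MA(infinity) weights, this gives
  gamma(k) - sum_i phi_i gamma(k-i) = c_k,
  c_k = sigma^2 * sum_{j=k..q} theta_j psi_{j-k}   (c_k = 0 for k > q),
using gamma(-m) = gamma(m).
psi-weights needed (psi_j = theta_j + sum_i phi_i psi_{j-i}):
  psi_1 = theta_1 + phi_1 = 0.356 + (0.199) = 0.555
Right-hand sides:
  c_0 = sigma^2 (1 + theta_1 psi_1) = 2 * (1 + (0.356)(0.555)) = 2 * 1.19758 = 2.39516
  c_1 = sigma^2 theta_1 = 2 * (0.356) = 0.712
  c_2 = 0
Equations for k = 0 and k = 1 (AR order 1):
  gamma(0) = phi_1 gamma(1) + c_0
  gamma(1) = phi_1 gamma(0) + c_1
Substituting the second into the first: gamma(0) (1 - phi_1^2) = c_0 + phi_1 c_1, so
  gamma(0) = (c_0 + phi_1 c_1) / (1 - phi_1^2) = (2.39516 + (0.199)(0.712)) / (1 - (0.199)^2) = 2.536848 / 0.960399 = 2.641452.
  gamma(1) = phi_1 gamma(0) + c_1 = (0.199)(2.641452) + (0.712) = 1.237649.
For k = 2 (> q): gamma(2) = phi_1 gamma(1) = (0.199)(1.237649) = 0.246292.
Therefore gamma(2) = 0.2463 (to 4 decimal places).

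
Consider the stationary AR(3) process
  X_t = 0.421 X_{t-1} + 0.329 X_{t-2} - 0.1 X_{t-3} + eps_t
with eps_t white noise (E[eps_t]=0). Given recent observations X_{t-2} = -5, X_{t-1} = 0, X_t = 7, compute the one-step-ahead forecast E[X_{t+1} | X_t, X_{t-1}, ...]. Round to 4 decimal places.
E[X_{t+1} \mid \mathcal F_t] = 3.4470

For an AR(p) model X_t = c + sum_i phi_i X_{t-i} + eps_t, the
one-step-ahead conditional mean is
  E[X_{t+1} | X_t, ...] = c + sum_i phi_i X_{t+1-i}.
Substitute known values:
  E[X_{t+1} | ...] = (0.421) * (7) + (0.329) * (0) + (-0.1) * (-5)
                   = 3.4470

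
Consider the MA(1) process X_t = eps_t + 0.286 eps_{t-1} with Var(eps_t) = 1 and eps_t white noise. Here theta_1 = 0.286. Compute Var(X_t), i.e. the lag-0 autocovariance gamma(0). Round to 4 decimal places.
\gamma(0) = 1.0818

For an MA(q) process X_t = eps_t + sum_i theta_i eps_{t-i} with
Var(eps_t) = sigma^2, the variance is
  gamma(0) = sigma^2 * (1 + sum_i theta_i^2).
  sum_i theta_i^2 = (0.286)^2 = 0.081796.
  gamma(0) = 1 * (1 + 0.081796) = 1 * 1.081796 = 1.081796, which rounds to 1.0818.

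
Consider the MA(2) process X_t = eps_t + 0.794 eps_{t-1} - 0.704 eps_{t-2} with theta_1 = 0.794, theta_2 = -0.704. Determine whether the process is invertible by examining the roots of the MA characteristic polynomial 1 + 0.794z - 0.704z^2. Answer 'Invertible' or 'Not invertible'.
\text{Not invertible}

The MA(q) characteristic polynomial is P(z) = 1 + 0.794z - 0.704z^2.
Invertibility requires all roots to lie outside the unit circle, i.e. |z| > 1 for every root.
Set 1 + (0.794) z + (-0.704) z^2 = 0, i.e. a z^2 + b z + c = 0 with a = -0.704, b = 0.794, c = 1.
Discriminant D = b^2 - 4ac = (0.794)^2 - 4*(-0.704)*1 = 0.630436 - (-2.816) = 3.446436.
D >= 0, so the roots are real: z = (-b +/- sqrt(D)) / (2a) = (-0.794 +/- 1.856458) / (-1.408).
  z_1 = (-0.794 + 1.856458) / (-1.408) = -0.7546,   |z_1| = 0.7546.
  z_2 = (-0.794 - 1.856458) / (-1.408) = 1.8824,   |z_2| = 1.8824.
Moduli of all roots: 0.7546, 1.8824.
All moduli strictly greater than 1? No.
Verdict: Not invertible.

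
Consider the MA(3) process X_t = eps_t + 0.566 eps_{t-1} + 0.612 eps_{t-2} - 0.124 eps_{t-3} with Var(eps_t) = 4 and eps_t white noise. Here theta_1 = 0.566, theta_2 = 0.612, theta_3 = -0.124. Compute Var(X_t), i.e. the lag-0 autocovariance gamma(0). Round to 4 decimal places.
\gamma(0) = 6.8411

For an MA(q) process X_t = eps_t + sum_i theta_i eps_{t-i} with
Var(eps_t) = sigma^2, the variance is
  gamma(0) = sigma^2 * (1 + sum_i theta_i^2).
  sum_i theta_i^2 = (0.566)^2 + (0.612)^2 + (-0.124)^2 = 0.320356 + 0.374544 + 0.015376 = 0.710276.
  gamma(0) = 4 * (1 + 0.710276) = 4 * 1.710276 = 6.841104, which rounds to 6.8411.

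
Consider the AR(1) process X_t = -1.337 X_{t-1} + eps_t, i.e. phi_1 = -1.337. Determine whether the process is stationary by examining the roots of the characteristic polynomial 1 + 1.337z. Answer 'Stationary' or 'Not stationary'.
\text{Not stationary}

The AR(p) characteristic polynomial is P(z) = 1 + 1.337z.
Stationarity requires all roots to lie outside the unit circle, i.e. |z| > 1 for every root.
This is linear in z: 1 + (1.337) z = 0  =>  z = -1/(1.337) = -0.747943,  |z| = 0.747943.
Moduli of all roots: 0.7479.
All moduli strictly greater than 1? No.
Verdict: Not stationary.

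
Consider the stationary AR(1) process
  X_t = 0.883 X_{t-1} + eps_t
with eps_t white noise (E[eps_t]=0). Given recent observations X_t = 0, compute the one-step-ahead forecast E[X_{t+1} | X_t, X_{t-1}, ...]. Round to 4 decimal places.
E[X_{t+1} \mid \mathcal F_t] = 0.0000

For an AR(p) model X_t = c + sum_i phi_i X_{t-i} + eps_t, the
one-step-ahead conditional mean is
  E[X_{t+1} | X_t, ...] = c + sum_i phi_i X_{t+1-i}.
Substitute known values:
  E[X_{t+1} | ...] = (0.883) * (0)
                   = 0.0000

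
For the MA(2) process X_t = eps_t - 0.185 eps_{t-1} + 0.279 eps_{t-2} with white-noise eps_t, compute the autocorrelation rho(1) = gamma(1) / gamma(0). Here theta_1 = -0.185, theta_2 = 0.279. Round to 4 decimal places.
\rho(1) = -0.2128

For an MA(q) process with theta_0 = 1, the autocovariance is
  gamma(k) = sigma^2 * sum_{i=0..q-k} theta_i * theta_{i+k},
and rho(k) = gamma(k) / gamma(0). Sigma^2 cancels.
  numerator   = (1)*(-0.185) + (-0.185)*(0.279) = -0.236615.
  denominator = (1)^2 + (-0.185)^2 + (0.279)^2 = 1.112066.
  rho(1) = -0.236615 / 1.112066 = -0.2128.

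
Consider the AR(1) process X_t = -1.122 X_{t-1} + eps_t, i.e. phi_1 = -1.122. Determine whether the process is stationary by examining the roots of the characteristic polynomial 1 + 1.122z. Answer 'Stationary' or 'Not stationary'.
\text{Not stationary}

The AR(p) characteristic polynomial is P(z) = 1 + 1.122z.
Stationarity requires all roots to lie outside the unit circle, i.e. |z| > 1 for every root.
This is linear in z: 1 + (1.122) z = 0  =>  z = -1/(1.122) = -0.891266,  |z| = 0.891266.
Moduli of all roots: 0.8913.
All moduli strictly greater than 1? No.
Verdict: Not stationary.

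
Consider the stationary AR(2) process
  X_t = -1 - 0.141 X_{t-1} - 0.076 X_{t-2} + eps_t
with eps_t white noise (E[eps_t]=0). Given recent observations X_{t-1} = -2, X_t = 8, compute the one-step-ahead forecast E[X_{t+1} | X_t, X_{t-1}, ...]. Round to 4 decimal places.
E[X_{t+1} \mid \mathcal F_t] = -1.9760

For an AR(p) model X_t = c + sum_i phi_i X_{t-i} + eps_t, the
one-step-ahead conditional mean is
  E[X_{t+1} | X_t, ...] = c + sum_i phi_i X_{t+1-i}.
Substitute known values:
  E[X_{t+1} | ...] = -1 + (-0.141) * (8) + (-0.076) * (-2)
                   = -1.9760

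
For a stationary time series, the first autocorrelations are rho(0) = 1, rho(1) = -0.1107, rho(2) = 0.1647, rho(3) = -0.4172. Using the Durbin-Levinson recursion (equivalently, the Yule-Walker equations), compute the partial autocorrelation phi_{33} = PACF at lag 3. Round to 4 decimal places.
\phi_{33} = -0.3990

The PACF at lag k is phi_{kk}, the last component of the solution
to the Yule-Walker system G_k phi = r_k where
  (G_k)_{ij} = rho(|i - j|), (r_k)_i = rho(i), i,j = 1..k.
Equivalently, Durbin-Levinson gives phi_{kk} iteratively:
  phi_{11} = rho(1)
  phi_{kk} = [rho(k) - sum_{j=1..k-1} phi_{k-1,j} rho(k-j)]
            / [1 - sum_{j=1..k-1} phi_{k-1,j} rho(j)],
  phi_{k,j} = phi_{k-1,j} - phi_{kk} phi_{k-1,k-j},  j = 1..k-1.
Step k = 1:
  phi_11 = rho(1) = -0.1107.
Step k = 2:
  phi_22 = [rho(2) - phi_11 rho(1)] / [1 - phi_11 rho(1)] = [0.1647 - (-0.1107)(-0.1107)] / [1 - (-0.1107)(-0.1107)]
         = 0.15244551 / 0.98774551 = 0.154337.
  Update: phi_21 = phi_11 - phi_22 phi_11 = -0.1107 - (0.154337)(-0.1107) = -0.093615.
Step k = 3:
  phi_33 = [rho(3) - phi_21 rho(2) - phi_22 rho(1)] / [1 - phi_21 rho(1) - phi_22 rho(2)]
    numerator   = -0.4172 - (-0.093615)(0.1647) - (0.154337)(-0.1107) = -0.38469654
    denominator = 1 - (-0.093615)(-0.1107) - (0.154337)(0.1647) = 0.96421755
  phi_33 = -0.38469654 / 0.96421755 = -0.399.
Therefore phi_{33} = -0.3990.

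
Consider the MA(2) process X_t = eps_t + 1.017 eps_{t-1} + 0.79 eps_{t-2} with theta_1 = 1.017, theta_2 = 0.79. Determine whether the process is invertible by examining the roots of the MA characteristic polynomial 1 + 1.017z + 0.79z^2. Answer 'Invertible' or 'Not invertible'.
\text{Invertible}

The MA(q) characteristic polynomial is P(z) = 1 + 1.017z + 0.79z^2.
Invertibility requires all roots to lie outside the unit circle, i.e. |z| > 1 for every root.
Set 1 + (1.017) z + (0.79) z^2 = 0, i.e. a z^2 + b z + c = 0 with a = 0.79, b = 1.017, c = 1.
Discriminant D = b^2 - 4ac = (1.017)^2 - 4*(0.79)*1 = 1.034289 - (3.16) = -2.125711.
D < 0, so the roots are the complex-conjugate pair z = (-b +/- i sqrt(-D)) / (2a) = -0.6437 +/- 0.9228i.
For a conjugate pair |z|^2 = z * conj(z) = (product of roots) = c/a = 1/(0.79) = 1.265823, so |z| = sqrt(1.265823) = 1.1251 for both roots.
Moduli of all roots: 1.1251, 1.1251.
All moduli strictly greater than 1? Yes.
Verdict: Invertible.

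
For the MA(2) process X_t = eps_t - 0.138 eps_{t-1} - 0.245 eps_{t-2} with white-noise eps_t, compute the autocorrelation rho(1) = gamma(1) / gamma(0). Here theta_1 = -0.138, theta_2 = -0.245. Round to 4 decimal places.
\rho(1) = -0.0966

For an MA(q) process with theta_0 = 1, the autocovariance is
  gamma(k) = sigma^2 * sum_{i=0..q-k} theta_i * theta_{i+k},
and rho(k) = gamma(k) / gamma(0). Sigma^2 cancels.
  numerator   = (1)*(-0.138) + (-0.138)*(-0.245) = -0.10419.
  denominator = (1)^2 + (-0.138)^2 + (-0.245)^2 = 1.079069.
  rho(1) = -0.10419 / 1.079069 = -0.0966.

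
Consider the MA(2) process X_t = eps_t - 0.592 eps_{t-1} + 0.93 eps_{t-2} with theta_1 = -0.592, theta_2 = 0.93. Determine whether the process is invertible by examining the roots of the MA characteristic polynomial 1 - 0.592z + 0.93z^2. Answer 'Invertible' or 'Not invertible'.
\text{Invertible}

The MA(q) characteristic polynomial is P(z) = 1 - 0.592z + 0.93z^2.
Invertibility requires all roots to lie outside the unit circle, i.e. |z| > 1 for every root.
Set 1 + (-0.592) z + (0.93) z^2 = 0, i.e. a z^2 + b z + c = 0 with a = 0.93, b = -0.592, c = 1.
Discriminant D = b^2 - 4ac = (-0.592)^2 - 4*(0.93)*1 = 0.350464 - (3.72) = -3.369536.
D < 0, so the roots are the complex-conjugate pair z = (-b +/- i sqrt(-D)) / (2a) = 0.3183 +/- 0.9869i.
For a conjugate pair |z|^2 = z * conj(z) = (product of roots) = c/a = 1/(0.93) = 1.075269, so |z| = sqrt(1.075269) = 1.037 for both roots.
Moduli of all roots: 1.0370, 1.0370.
All moduli strictly greater than 1? Yes.
Verdict: Invertible.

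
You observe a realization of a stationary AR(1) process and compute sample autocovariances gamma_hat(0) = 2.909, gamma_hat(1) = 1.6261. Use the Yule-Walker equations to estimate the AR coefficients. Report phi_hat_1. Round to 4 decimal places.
\hat\phi_{1} = 0.5590

The Yule-Walker equations for an AR(p) process read, in matrix form,
  Gamma_p phi = r_p,   with   (Gamma_p)_{ij} = gamma(|i - j|),
                       (r_p)_i = gamma(i),   i,j = 1..p.
Substitute the sample gammas (Toeplitz matrix and right-hand side of size 1):
  Gamma_p = [[2.909]]
  r_p     = [1.6261]
With p = 1 this is the single equation gamma(0) phi_1 = gamma(1):
  phi_hat_1 = gamma(1) / gamma(0) = 1.6261 / 2.909 = 0.5590.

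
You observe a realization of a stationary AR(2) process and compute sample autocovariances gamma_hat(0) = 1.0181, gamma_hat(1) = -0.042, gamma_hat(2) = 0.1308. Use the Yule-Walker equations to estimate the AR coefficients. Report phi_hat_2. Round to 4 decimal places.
\hat\phi_{2} = 0.1270

The Yule-Walker equations for an AR(p) process read, in matrix form,
  Gamma_p phi = r_p,   with   (Gamma_p)_{ij} = gamma(|i - j|),
                       (r_p)_i = gamma(i),   i,j = 1..p.
Substitute the sample gammas (Toeplitz matrix and right-hand side of size 2):
  Gamma_p = [[1.0181, -0.042], [-0.042, 1.0181]]
  r_p     = [-0.042, 0.1308]
Written out:
  1.0181 phi_1 - 0.042 phi_2 = -0.042
  -0.042 phi_1 + 1.0181 phi_2 = 0.1308
Solve by Cramer's rule:
  det = gamma(0)^2 - gamma(1)^2 = (1.0181)^2 - (-0.042)^2 = 1.03652761 - 0.001764 = 1.03476361
  phi_hat_1 = [gamma(1) gamma(0) - gamma(1) gamma(2)] / det = [(-0.042)(1.0181) - (-0.042)(0.1308)] / 1.03476361 = -0.0372666 / 1.03476361 = -0.036
  phi_hat_2 = [gamma(0) gamma(2) - gamma(1)^2] / det = [(1.0181)(0.1308) - (-0.042)^2] / 1.03476361 = 0.13140348 / 1.03476361 = 0.127
So phi_hat = [-0.0360, 0.1270].
Therefore phi_hat_2 = 0.1270.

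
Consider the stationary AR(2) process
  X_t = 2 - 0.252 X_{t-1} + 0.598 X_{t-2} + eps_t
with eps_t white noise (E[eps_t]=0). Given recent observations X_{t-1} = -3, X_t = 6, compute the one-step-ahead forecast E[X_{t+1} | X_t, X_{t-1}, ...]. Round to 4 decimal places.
E[X_{t+1} \mid \mathcal F_t] = -1.3060

For an AR(p) model X_t = c + sum_i phi_i X_{t-i} + eps_t, the
one-step-ahead conditional mean is
  E[X_{t+1} | X_t, ...] = c + sum_i phi_i X_{t+1-i}.
Substitute known values:
  E[X_{t+1} | ...] = 2 + (-0.252) * (6) + (0.598) * (-3)
                   = -1.3060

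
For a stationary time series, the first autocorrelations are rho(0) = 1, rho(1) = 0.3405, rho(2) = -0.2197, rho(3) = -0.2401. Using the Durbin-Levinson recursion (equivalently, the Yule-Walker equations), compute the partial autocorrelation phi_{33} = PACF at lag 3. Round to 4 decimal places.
\phi_{33} = -0.0101

The PACF at lag k is phi_{kk}, the last component of the solution
to the Yule-Walker system G_k phi = r_k where
  (G_k)_{ij} = rho(|i - j|), (r_k)_i = rho(i), i,j = 1..k.
Equivalently, Durbin-Levinson gives phi_{kk} iteratively:
  phi_{11} = rho(1)
  phi_{kk} = [rho(k) - sum_{j=1..k-1} phi_{k-1,j} rho(k-j)]
            / [1 - sum_{j=1..k-1} phi_{k-1,j} rho(j)],
  phi_{k,j} = phi_{k-1,j} - phi_{kk} phi_{k-1,k-j},  j = 1..k-1.
Step k = 1:
  phi_11 = rho(1) = 0.3405.
Step k = 2:
  phi_22 = [rho(2) - phi_11 rho(1)] / [1 - phi_11 rho(1)] = [-0.2197 - (0.3405)(0.3405)] / [1 - (0.3405)(0.3405)]
         = -0.33564025 / 0.88405975 = -0.379658.
  Update: phi_21 = phi_11 - phi_22 phi_11 = 0.3405 - (-0.379658)(0.3405) = 0.469774.
Step k = 3:
  phi_33 = [rho(3) - phi_21 rho(2) - phi_22 rho(1)] / [1 - phi_21 rho(1) - phi_22 rho(2)]
    numerator   = -0.2401 - (0.469774)(-0.2197) - (-0.379658)(0.3405) = -0.00761725
    denominator = 1 - (0.469774)(0.3405) - (-0.379658)(-0.2197) = 0.75663128
  phi_33 = -0.00761725 / 0.75663128 = -0.0101.
Therefore phi_{33} = -0.0101.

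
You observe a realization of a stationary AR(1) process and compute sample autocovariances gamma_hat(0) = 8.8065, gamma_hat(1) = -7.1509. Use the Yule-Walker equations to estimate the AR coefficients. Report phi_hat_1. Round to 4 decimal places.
\hat\phi_{1} = -0.8120

The Yule-Walker equations for an AR(p) process read, in matrix form,
  Gamma_p phi = r_p,   with   (Gamma_p)_{ij} = gamma(|i - j|),
                       (r_p)_i = gamma(i),   i,j = 1..p.
Substitute the sample gammas (Toeplitz matrix and right-hand side of size 1):
  Gamma_p = [[8.8065]]
  r_p     = [-7.1509]
With p = 1 this is the single equation gamma(0) phi_1 = gamma(1):
  phi_hat_1 = gamma(1) / gamma(0) = -7.1509 / 8.8065 = -0.8120.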